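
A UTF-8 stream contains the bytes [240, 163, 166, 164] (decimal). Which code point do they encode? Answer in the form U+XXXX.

U+239A4

Leading byte 0xF0 = 11110000 matches 11110xxx → 4-byte sequence.
Byte 1: 0xF0 = 11110000, payload 000 (3 bits).
Byte 2: 0xA3 = 10100011 (10xxxxxx ✓), payload 100011.
Byte 3: 0xA6 = 10100110 (10xxxxxx ✓), payload 100110.
Byte 4: 0xA4 = 10100100 (10xxxxxx ✓), payload 100100.
Concatenate: 000100011100110100100 = 0x239A4 (21 bits → U+239A4).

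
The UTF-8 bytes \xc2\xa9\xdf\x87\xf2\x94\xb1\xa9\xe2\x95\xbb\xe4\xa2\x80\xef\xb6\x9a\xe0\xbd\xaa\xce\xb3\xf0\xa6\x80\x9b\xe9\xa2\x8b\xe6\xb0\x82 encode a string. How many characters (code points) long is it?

11

Byte at offset 0: 0xC2 = 11000010 → 2-byte char (#1). Advance 2.
Byte at offset 2: 0xDF = 11011111 → 2-byte char (#2). Advance 2.
Byte at offset 4: 0xF2 = 11110010 → 4-byte char (#3). Advance 4.
Byte at offset 8: 0xE2 = 11100010 → 3-byte char (#4). Advance 3.
Byte at offset 11: 0xE4 = 11100100 → 3-byte char (#5). Advance 3.
Byte at offset 14: 0xEF = 11101111 → 3-byte char (#6). Advance 3.
Byte at offset 17: 0xE0 = 11100000 → 3-byte char (#7). Advance 3.
Byte at offset 20: 0xCE = 11001110 → 2-byte char (#8). Advance 2.
Byte at offset 22: 0xF0 = 11110000 → 4-byte char (#9). Advance 4.
Byte at offset 26: 0xE9 = 11101001 → 3-byte char (#10). Advance 3.
Byte at offset 29: 0xE6 = 11100110 → 3-byte char (#11). Advance 3.
Reached end at offset 32 after 11 code points.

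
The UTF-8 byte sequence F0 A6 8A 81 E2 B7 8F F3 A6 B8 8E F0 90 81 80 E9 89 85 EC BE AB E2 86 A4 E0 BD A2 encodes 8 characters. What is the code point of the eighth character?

Offset 0: leading byte 0xF0 = 11110000 → 4-byte char #1 = F0 A6 8A 81.
Offset 4: leading byte 0xE2 = 11100010 → 3-byte char #2 = E2 B7 8F.
Offset 7: leading byte 0xF3 = 11110011 → 4-byte char #3 = F3 A6 B8 8E.
Offset 11: leading byte 0xF0 = 11110000 → 4-byte char #4 = F0 90 81 80.
Offset 15: leading byte 0xE9 = 11101001 → 3-byte char #5 = E9 89 85.
Offset 18: leading byte 0xEC = 11101100 → 3-byte char #6 = EC BE AB.
Offset 21: leading byte 0xE2 = 11100010 → 3-byte char #7 = E2 86 A4.
Offset 24: leading byte 0xE0 = 11100000 → 3-byte char #8 = E0 BD A2.
Leading byte 0xE0 = 11100000 matches 1110xxxx → 3-byte sequence.
Byte 1: 0xE0 = 11100000, payload 0000 (4 bits).
Byte 2: 0xBD = 10111101 (10xxxxxx ✓), payload 111101.
Byte 3: 0xA2 = 10100010 (10xxxxxx ✓), payload 100010.
Concatenate: 0000111101100010 = 0xF62 (16 bits → U+0F62).

U+0F62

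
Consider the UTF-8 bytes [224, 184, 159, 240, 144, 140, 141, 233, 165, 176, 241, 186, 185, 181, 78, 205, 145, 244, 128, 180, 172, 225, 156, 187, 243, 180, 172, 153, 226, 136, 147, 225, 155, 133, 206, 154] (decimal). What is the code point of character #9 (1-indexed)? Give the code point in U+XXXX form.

U+F4B19

Offset 0: leading byte 0xE0 = 11100000 → 3-byte char #1 = E0 B8 9F.
Offset 3: leading byte 0xF0 = 11110000 → 4-byte char #2 = F0 90 8C 8D.
Offset 7: leading byte 0xE9 = 11101001 → 3-byte char #3 = E9 A5 B0.
Offset 10: leading byte 0xF1 = 11110001 → 4-byte char #4 = F1 BA B9 B5.
Offset 14: leading byte 0x4E = 01001110 → 1-byte char #5 = 4E.
Offset 15: leading byte 0xCD = 11001101 → 2-byte char #6 = CD 91.
Offset 17: leading byte 0xF4 = 11110100 → 4-byte char #7 = F4 80 B4 AC.
Offset 21: leading byte 0xE1 = 11100001 → 3-byte char #8 = E1 9C BB.
Offset 24: leading byte 0xF3 = 11110011 → 4-byte char #9 = F3 B4 AC 99.
Leading byte 0xF3 = 11110011 matches 11110xxx → 4-byte sequence.
Byte 1: 0xF3 = 11110011, payload 011 (3 bits).
Byte 2: 0xB4 = 10110100 (10xxxxxx ✓), payload 110100.
Byte 3: 0xAC = 10101100 (10xxxxxx ✓), payload 101100.
Byte 4: 0x99 = 10011001 (10xxxxxx ✓), payload 011001.
Concatenate: 011110100101100011001 = 0xF4B19 (21 bits → U+F4B19).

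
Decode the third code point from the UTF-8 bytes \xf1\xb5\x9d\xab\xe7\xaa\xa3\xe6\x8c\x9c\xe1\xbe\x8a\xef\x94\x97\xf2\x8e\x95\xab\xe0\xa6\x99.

U+631C

Offset 0: leading byte 0xF1 = 11110001 → 4-byte char #1 = F1 B5 9D AB.
Offset 4: leading byte 0xE7 = 11100111 → 3-byte char #2 = E7 AA A3.
Offset 7: leading byte 0xE6 = 11100110 → 3-byte char #3 = E6 8C 9C.
Leading byte 0xE6 = 11100110 matches 1110xxxx → 3-byte sequence.
Byte 1: 0xE6 = 11100110, payload 0110 (4 bits).
Byte 2: 0x8C = 10001100 (10xxxxxx ✓), payload 001100.
Byte 3: 0x9C = 10011100 (10xxxxxx ✓), payload 011100.
Concatenate: 0110001100011100 = 0x631C (16 bits → U+631C).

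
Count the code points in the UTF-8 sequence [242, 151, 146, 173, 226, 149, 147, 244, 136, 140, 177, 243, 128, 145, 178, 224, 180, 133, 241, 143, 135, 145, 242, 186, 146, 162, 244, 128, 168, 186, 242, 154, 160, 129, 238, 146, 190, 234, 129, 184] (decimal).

Byte at offset 0: 0xF2 = 11110010 → 4-byte char (#1). Advance 4.
Byte at offset 4: 0xE2 = 11100010 → 3-byte char (#2). Advance 3.
Byte at offset 7: 0xF4 = 11110100 → 4-byte char (#3). Advance 4.
Byte at offset 11: 0xF3 = 11110011 → 4-byte char (#4). Advance 4.
Byte at offset 15: 0xE0 = 11100000 → 3-byte char (#5). Advance 3.
Byte at offset 18: 0xF1 = 11110001 → 4-byte char (#6). Advance 4.
Byte at offset 22: 0xF2 = 11110010 → 4-byte char (#7). Advance 4.
Byte at offset 26: 0xF4 = 11110100 → 4-byte char (#8). Advance 4.
Byte at offset 30: 0xF2 = 11110010 → 4-byte char (#9). Advance 4.
Byte at offset 34: 0xEE = 11101110 → 3-byte char (#10). Advance 3.
Byte at offset 37: 0xEA = 11101010 → 3-byte char (#11). Advance 3.
Reached end at offset 40 after 11 code points.

11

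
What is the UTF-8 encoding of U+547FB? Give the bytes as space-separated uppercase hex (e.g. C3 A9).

F1 94 9F BB

U+547FB = 0x547FB = 346107 decimal. In range U+10000–U+10FFFF → 4-byte form: 11110xxx 10xxxxxx 10xxxxxx 10xxxxxx.
Binary (21 bits): 001010100011111111011.
Split 3+6+6+6: 001 | 010100 | 011111 | 111011.
Byte 1: 11110001 = 0xF1.
Byte 2: 10010100 = 0x94.
Byte 3: 10011111 = 0x9F.
Byte 4: 10111011 = 0xBB.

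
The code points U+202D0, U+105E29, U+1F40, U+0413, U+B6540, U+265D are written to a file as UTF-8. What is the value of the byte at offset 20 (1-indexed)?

1-indexed offset 20 is 0-indexed offset 19.
U+202D0 → 4-byte form F0 A0 8B 90 at offsets 0–3.
U+105E29 → 4-byte form F4 85 B8 A9 at offsets 4–7.
U+1F40 → 3-byte form E1 BD 80 at offsets 8–10.
U+0413 → 2-byte form D0 93 at offsets 11–12.
U+B6540 → 4-byte form F2 B6 95 80 at offsets 13–16.
U+265D → 3-byte form E2 99 9D at offsets 17–19.
Offset 19 falls in char 6's range; it's byte 3 of E2 99 9D = 0x9D.

0x9D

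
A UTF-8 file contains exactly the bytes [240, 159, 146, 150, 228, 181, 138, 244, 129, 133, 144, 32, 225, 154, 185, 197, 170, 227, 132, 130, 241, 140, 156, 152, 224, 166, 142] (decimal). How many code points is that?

9

Byte at offset 0: 0xF0 = 11110000 → 4-byte char (#1). Advance 4.
Byte at offset 4: 0xE4 = 11100100 → 3-byte char (#2). Advance 3.
Byte at offset 7: 0xF4 = 11110100 → 4-byte char (#3). Advance 4.
Byte at offset 11: 0x20 = 00100000 → 1-byte char (#4). Advance 1.
Byte at offset 12: 0xE1 = 11100001 → 3-byte char (#5). Advance 3.
Byte at offset 15: 0xC5 = 11000101 → 2-byte char (#6). Advance 2.
Byte at offset 17: 0xE3 = 11100011 → 3-byte char (#7). Advance 3.
Byte at offset 20: 0xF1 = 11110001 → 4-byte char (#8). Advance 4.
Byte at offset 24: 0xE0 = 11100000 → 3-byte char (#9). Advance 3.
Reached end at offset 27 after 9 code points.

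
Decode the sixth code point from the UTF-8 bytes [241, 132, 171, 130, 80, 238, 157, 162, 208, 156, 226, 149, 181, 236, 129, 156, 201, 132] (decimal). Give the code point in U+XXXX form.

Offset 0: leading byte 0xF1 = 11110001 → 4-byte char #1 = F1 84 AB 82.
Offset 4: leading byte 0x50 = 01010000 → 1-byte char #2 = 50.
Offset 5: leading byte 0xEE = 11101110 → 3-byte char #3 = EE 9D A2.
Offset 8: leading byte 0xD0 = 11010000 → 2-byte char #4 = D0 9C.
Offset 10: leading byte 0xE2 = 11100010 → 3-byte char #5 = E2 95 B5.
Offset 13: leading byte 0xEC = 11101100 → 3-byte char #6 = EC 81 9C.
Leading byte 0xEC = 11101100 matches 1110xxxx → 3-byte sequence.
Byte 1: 0xEC = 11101100, payload 1100 (4 bits).
Byte 2: 0x81 = 10000001 (10xxxxxx ✓), payload 000001.
Byte 3: 0x9C = 10011100 (10xxxxxx ✓), payload 011100.
Concatenate: 1100000001011100 = 0xC05C (16 bits → U+C05C).

U+C05C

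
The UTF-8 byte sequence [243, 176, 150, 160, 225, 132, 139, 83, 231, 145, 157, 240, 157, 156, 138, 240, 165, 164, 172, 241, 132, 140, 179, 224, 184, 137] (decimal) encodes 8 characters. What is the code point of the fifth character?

U+1D70A

Offset 0: leading byte 0xF3 = 11110011 → 4-byte char #1 = F3 B0 96 A0.
Offset 4: leading byte 0xE1 = 11100001 → 3-byte char #2 = E1 84 8B.
Offset 7: leading byte 0x53 = 01010011 → 1-byte char #3 = 53.
Offset 8: leading byte 0xE7 = 11100111 → 3-byte char #4 = E7 91 9D.
Offset 11: leading byte 0xF0 = 11110000 → 4-byte char #5 = F0 9D 9C 8A.
Leading byte 0xF0 = 11110000 matches 11110xxx → 4-byte sequence.
Byte 1: 0xF0 = 11110000, payload 000 (3 bits).
Byte 2: 0x9D = 10011101 (10xxxxxx ✓), payload 011101.
Byte 3: 0x9C = 10011100 (10xxxxxx ✓), payload 011100.
Byte 4: 0x8A = 10001010 (10xxxxxx ✓), payload 001010.
Concatenate: 000011101011100001010 = 0x1D70A (21 bits → U+1D70A).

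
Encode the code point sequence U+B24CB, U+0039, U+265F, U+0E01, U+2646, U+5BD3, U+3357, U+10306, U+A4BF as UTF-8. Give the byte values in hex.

U+B24CB: 4-byte form → F2 B2 93 8B.
U+0039: 1-byte form → 39.
U+265F: 3-byte form → E2 99 9F.
U+0E01: 3-byte form → E0 B8 81.
U+2646: 3-byte form → E2 99 86.
U+5BD3: 3-byte form → E5 AF 93.
U+3357: 3-byte form → E3 8D 97.
U+10306: 4-byte form → F0 90 8C 86.
U+A4BF: 3-byte form → EA 92 BF.
Concatenated (27 bytes): F2 B2 93 8B 39 E2 99 9F E0 B8 81 E2 99 86 E5 AF 93 E3 8D 97 F0 90 8C 86 EA 92 BF.

F2 B2 93 8B 39 E2 99 9F E0 B8 81 E2 99 86 E5 AF 93 E3 8D 97 F0 90 8C 86 EA 92 BF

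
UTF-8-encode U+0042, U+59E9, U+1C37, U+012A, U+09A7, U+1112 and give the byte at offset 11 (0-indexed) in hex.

U+0042 → 1-byte form 42 at offsets 0–0.
U+59E9 → 3-byte form E5 A7 A9 at offsets 1–3.
U+1C37 → 3-byte form E1 B0 B7 at offsets 4–6.
U+012A → 2-byte form C4 AA at offsets 7–8.
U+09A7 → 3-byte form E0 A6 A7 at offsets 9–11.
Offset 11 falls in char 5's range; it's byte 3 of E0 A6 A7 = 0xA7.

0xA7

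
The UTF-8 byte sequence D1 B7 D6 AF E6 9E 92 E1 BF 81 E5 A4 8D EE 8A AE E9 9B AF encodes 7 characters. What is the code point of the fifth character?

U+590D

Offset 0: leading byte 0xD1 = 11010001 → 2-byte char #1 = D1 B7.
Offset 2: leading byte 0xD6 = 11010110 → 2-byte char #2 = D6 AF.
Offset 4: leading byte 0xE6 = 11100110 → 3-byte char #3 = E6 9E 92.
Offset 7: leading byte 0xE1 = 11100001 → 3-byte char #4 = E1 BF 81.
Offset 10: leading byte 0xE5 = 11100101 → 3-byte char #5 = E5 A4 8D.
Leading byte 0xE5 = 11100101 matches 1110xxxx → 3-byte sequence.
Byte 1: 0xE5 = 11100101, payload 0101 (4 bits).
Byte 2: 0xA4 = 10100100 (10xxxxxx ✓), payload 100100.
Byte 3: 0x8D = 10001101 (10xxxxxx ✓), payload 001101.
Concatenate: 0101100100001101 = 0x590D (16 bits → U+590D).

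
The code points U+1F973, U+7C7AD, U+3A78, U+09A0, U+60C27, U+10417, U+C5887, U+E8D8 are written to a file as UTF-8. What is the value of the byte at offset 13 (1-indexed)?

1-indexed offset 13 is 0-indexed offset 12.
U+1F973 → 4-byte form F0 9F A5 B3 at offsets 0–3.
U+7C7AD → 4-byte form F1 BC 9E AD at offsets 4–7.
U+3A78 → 3-byte form E3 A9 B8 at offsets 8–10.
U+09A0 → 3-byte form E0 A6 A0 at offsets 11–13.
Offset 12 falls in char 4's range; it's byte 2 of E0 A6 A0 = 0xA6.

0xA6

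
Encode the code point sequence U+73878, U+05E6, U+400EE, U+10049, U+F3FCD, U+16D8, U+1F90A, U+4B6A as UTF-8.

F1 B3 A1 B8 D7 A6 F1 80 83 AE F0 90 81 89 F3 B3 BF 8D E1 9B 98 F0 9F A4 8A E4 AD AA

U+73878: 4-byte form → F1 B3 A1 B8.
U+05E6: 2-byte form → D7 A6.
U+400EE: 4-byte form → F1 80 83 AE.
U+10049: 4-byte form → F0 90 81 89.
U+F3FCD: 4-byte form → F3 B3 BF 8D.
U+16D8: 3-byte form → E1 9B 98.
U+1F90A: 4-byte form → F0 9F A4 8A.
U+4B6A: 3-byte form → E4 AD AA.
Concatenated (28 bytes): F1 B3 A1 B8 D7 A6 F1 80 83 AE F0 90 81 89 F3 B3 BF 8D E1 9B 98 F0 9F A4 8A E4 AD AA.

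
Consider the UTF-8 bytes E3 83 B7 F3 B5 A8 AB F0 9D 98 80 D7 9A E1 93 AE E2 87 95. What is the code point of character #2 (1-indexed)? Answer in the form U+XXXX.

U+F5A2B

Offset 0: leading byte 0xE3 = 11100011 → 3-byte char #1 = E3 83 B7.
Offset 3: leading byte 0xF3 = 11110011 → 4-byte char #2 = F3 B5 A8 AB.
Leading byte 0xF3 = 11110011 matches 11110xxx → 4-byte sequence.
Byte 1: 0xF3 = 11110011, payload 011 (3 bits).
Byte 2: 0xB5 = 10110101 (10xxxxxx ✓), payload 110101.
Byte 3: 0xA8 = 10101000 (10xxxxxx ✓), payload 101000.
Byte 4: 0xAB = 10101011 (10xxxxxx ✓), payload 101011.
Concatenate: 011110101101000101011 = 0xF5A2B (21 bits → U+F5A2B).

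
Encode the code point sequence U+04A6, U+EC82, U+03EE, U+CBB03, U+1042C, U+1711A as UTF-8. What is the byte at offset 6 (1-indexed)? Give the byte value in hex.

0xCF

1-indexed offset 6 is 0-indexed offset 5.
U+04A6 → 2-byte form D2 A6 at offsets 0–1.
U+EC82 → 3-byte form EE B2 82 at offsets 2–4.
U+03EE → 2-byte form CF AE at offsets 5–6.
Offset 5 falls in char 3's range; it's byte 1 of CF AE = 0xCF.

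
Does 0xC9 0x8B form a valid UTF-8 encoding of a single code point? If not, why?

Leading byte 0xC9 = 11001001 → 2-byte form.
Continuation bytes 0x8B=10001011 all match 10xxxxxx.
Decoded value 0x24B is ≥ 0x80 (shortest form) and not a surrogate.

valid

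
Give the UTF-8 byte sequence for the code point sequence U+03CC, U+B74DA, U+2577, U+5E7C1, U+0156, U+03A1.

CF 8C F2 B7 93 9A E2 95 B7 F1 9E 9F 81 C5 96 CE A1

U+03CC: 2-byte form → CF 8C.
U+B74DA: 4-byte form → F2 B7 93 9A.
U+2577: 3-byte form → E2 95 B7.
U+5E7C1: 4-byte form → F1 9E 9F 81.
U+0156: 2-byte form → C5 96.
U+03A1: 2-byte form → CE A1.
Concatenated (17 bytes): CF 8C F2 B7 93 9A E2 95 B7 F1 9E 9F 81 C5 96 CE A1.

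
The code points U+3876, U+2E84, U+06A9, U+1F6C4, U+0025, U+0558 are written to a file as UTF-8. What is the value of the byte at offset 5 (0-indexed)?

U+3876 → 3-byte form E3 A1 B6 at offsets 0–2.
U+2E84 → 3-byte form E2 BA 84 at offsets 3–5.
Offset 5 falls in char 2's range; it's byte 3 of E2 BA 84 = 0x84.

0x84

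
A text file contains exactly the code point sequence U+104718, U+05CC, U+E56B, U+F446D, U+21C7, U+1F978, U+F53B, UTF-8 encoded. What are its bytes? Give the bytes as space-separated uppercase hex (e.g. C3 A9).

F4 84 9C 98 D7 8C EE 95 AB F3 B4 91 AD E2 87 87 F0 9F A5 B8 EF 94 BB

U+104718: 4-byte form → F4 84 9C 98.
U+05CC: 2-byte form → D7 8C.
U+E56B: 3-byte form → EE 95 AB.
U+F446D: 4-byte form → F3 B4 91 AD.
U+21C7: 3-byte form → E2 87 87.
U+1F978: 4-byte form → F0 9F A5 B8.
U+F53B: 3-byte form → EF 94 BB.
Concatenated (23 bytes): F4 84 9C 98 D7 8C EE 95 AB F3 B4 91 AD E2 87 87 F0 9F A5 B8 EF 94 BB.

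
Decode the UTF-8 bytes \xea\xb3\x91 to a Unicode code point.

U+ACD1

Leading byte 0xEA = 11101010 matches 1110xxxx → 3-byte sequence.
Byte 1: 0xEA = 11101010, payload 1010 (4 bits).
Byte 2: 0xB3 = 10110011 (10xxxxxx ✓), payload 110011.
Byte 3: 0x91 = 10010001 (10xxxxxx ✓), payload 010001.
Concatenate: 1010110011010001 = 0xACD1 (16 bits → U+ACD1).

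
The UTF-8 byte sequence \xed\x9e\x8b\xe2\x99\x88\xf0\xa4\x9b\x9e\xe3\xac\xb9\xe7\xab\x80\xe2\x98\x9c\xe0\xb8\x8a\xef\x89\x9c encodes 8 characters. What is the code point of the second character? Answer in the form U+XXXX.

U+2648

Offset 0: leading byte 0xED = 11101101 → 3-byte char #1 = ED 9E 8B.
Offset 3: leading byte 0xE2 = 11100010 → 3-byte char #2 = E2 99 88.
Leading byte 0xE2 = 11100010 matches 1110xxxx → 3-byte sequence.
Byte 1: 0xE2 = 11100010, payload 0010 (4 bits).
Byte 2: 0x99 = 10011001 (10xxxxxx ✓), payload 011001.
Byte 3: 0x88 = 10001000 (10xxxxxx ✓), payload 001000.
Concatenate: 0010011001001000 = 0x2648 (16 bits → U+2648).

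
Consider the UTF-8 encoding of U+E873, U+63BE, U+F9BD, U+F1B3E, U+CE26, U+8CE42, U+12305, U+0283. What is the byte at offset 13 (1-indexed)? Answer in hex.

1-indexed offset 13 is 0-indexed offset 12.
U+E873 → 3-byte form EE A1 B3 at offsets 0–2.
U+63BE → 3-byte form E6 8E BE at offsets 3–5.
U+F9BD → 3-byte form EF A6 BD at offsets 6–8.
U+F1B3E → 4-byte form F3 B1 AC BE at offsets 9–12.
Offset 12 falls in char 4's range; it's byte 4 of F3 B1 AC BE = 0xBE.

0xBE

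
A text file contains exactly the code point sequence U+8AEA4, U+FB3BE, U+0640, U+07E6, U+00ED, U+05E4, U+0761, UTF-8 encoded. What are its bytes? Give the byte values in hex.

F2 8A BA A4 F3 BB 8E BE D9 80 DF A6 C3 AD D7 A4 DD A1

U+8AEA4: 4-byte form → F2 8A BA A4.
U+FB3BE: 4-byte form → F3 BB 8E BE.
U+0640: 2-byte form → D9 80.
U+07E6: 2-byte form → DF A6.
U+00ED: 2-byte form → C3 AD.
U+05E4: 2-byte form → D7 A4.
U+0761: 2-byte form → DD A1.
Concatenated (18 bytes): F2 8A BA A4 F3 BB 8E BE D9 80 DF A6 C3 AD D7 A4 DD A1.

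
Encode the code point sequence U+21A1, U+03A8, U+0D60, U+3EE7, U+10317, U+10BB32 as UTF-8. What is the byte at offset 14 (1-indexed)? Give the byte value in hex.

0x8C

1-indexed offset 14 is 0-indexed offset 13.
U+21A1 → 3-byte form E2 86 A1 at offsets 0–2.
U+03A8 → 2-byte form CE A8 at offsets 3–4.
U+0D60 → 3-byte form E0 B5 A0 at offsets 5–7.
U+3EE7 → 3-byte form E3 BB A7 at offsets 8–10.
U+10317 → 4-byte form F0 90 8C 97 at offsets 11–14.
Offset 13 falls in char 5's range; it's byte 3 of F0 90 8C 97 = 0x8C.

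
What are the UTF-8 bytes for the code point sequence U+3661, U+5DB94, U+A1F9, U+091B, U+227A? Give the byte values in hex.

U+3661: 3-byte form → E3 99 A1.
U+5DB94: 4-byte form → F1 9D AE 94.
U+A1F9: 3-byte form → EA 87 B9.
U+091B: 3-byte form → E0 A4 9B.
U+227A: 3-byte form → E2 89 BA.
Concatenated (16 bytes): E3 99 A1 F1 9D AE 94 EA 87 B9 E0 A4 9B E2 89 BA.

E3 99 A1 F1 9D AE 94 EA 87 B9 E0 A4 9B E2 89 BA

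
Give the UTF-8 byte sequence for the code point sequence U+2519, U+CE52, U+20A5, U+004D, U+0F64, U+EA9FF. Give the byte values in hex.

E2 94 99 EC B9 92 E2 82 A5 4D E0 BD A4 F3 AA A7 BF

U+2519: 3-byte form → E2 94 99.
U+CE52: 3-byte form → EC B9 92.
U+20A5: 3-byte form → E2 82 A5.
U+004D: 1-byte form → 4D.
U+0F64: 3-byte form → E0 BD A4.
U+EA9FF: 4-byte form → F3 AA A7 BF.
Concatenated (17 bytes): E2 94 99 EC B9 92 E2 82 A5 4D E0 BD A4 F3 AA A7 BF.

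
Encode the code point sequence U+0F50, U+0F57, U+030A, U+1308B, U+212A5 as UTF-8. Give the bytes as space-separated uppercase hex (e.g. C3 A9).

U+0F50: 3-byte form → E0 BD 90.
U+0F57: 3-byte form → E0 BD 97.
U+030A: 2-byte form → CC 8A.
U+1308B: 4-byte form → F0 93 82 8B.
U+212A5: 4-byte form → F0 A1 8A A5.
Concatenated (16 bytes): E0 BD 90 E0 BD 97 CC 8A F0 93 82 8B F0 A1 8A A5.

E0 BD 90 E0 BD 97 CC 8A F0 93 82 8B F0 A1 8A A5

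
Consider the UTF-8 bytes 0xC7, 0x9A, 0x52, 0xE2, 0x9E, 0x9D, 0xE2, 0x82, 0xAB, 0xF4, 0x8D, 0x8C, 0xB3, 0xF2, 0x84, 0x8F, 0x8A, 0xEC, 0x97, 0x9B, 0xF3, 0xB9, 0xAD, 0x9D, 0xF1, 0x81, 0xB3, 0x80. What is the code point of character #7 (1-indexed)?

Offset 0: leading byte 0xC7 = 11000111 → 2-byte char #1 = C7 9A.
Offset 2: leading byte 0x52 = 01010010 → 1-byte char #2 = 52.
Offset 3: leading byte 0xE2 = 11100010 → 3-byte char #3 = E2 9E 9D.
Offset 6: leading byte 0xE2 = 11100010 → 3-byte char #4 = E2 82 AB.
Offset 9: leading byte 0xF4 = 11110100 → 4-byte char #5 = F4 8D 8C B3.
Offset 13: leading byte 0xF2 = 11110010 → 4-byte char #6 = F2 84 8F 8A.
Offset 17: leading byte 0xEC = 11101100 → 3-byte char #7 = EC 97 9B.
Leading byte 0xEC = 11101100 matches 1110xxxx → 3-byte sequence.
Byte 1: 0xEC = 11101100, payload 1100 (4 bits).
Byte 2: 0x97 = 10010111 (10xxxxxx ✓), payload 010111.
Byte 3: 0x9B = 10011011 (10xxxxxx ✓), payload 011011.
Concatenate: 1100010111011011 = 0xC5DB (16 bits → U+C5DB).

U+C5DB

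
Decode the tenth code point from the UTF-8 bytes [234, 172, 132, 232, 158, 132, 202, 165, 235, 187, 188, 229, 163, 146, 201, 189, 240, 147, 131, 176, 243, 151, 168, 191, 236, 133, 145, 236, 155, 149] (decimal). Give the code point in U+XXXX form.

U+C6D5

Offset 0: leading byte 0xEA = 11101010 → 3-byte char #1 = EA AC 84.
Offset 3: leading byte 0xE8 = 11101000 → 3-byte char #2 = E8 9E 84.
Offset 6: leading byte 0xCA = 11001010 → 2-byte char #3 = CA A5.
Offset 8: leading byte 0xEB = 11101011 → 3-byte char #4 = EB BB BC.
Offset 11: leading byte 0xE5 = 11100101 → 3-byte char #5 = E5 A3 92.
Offset 14: leading byte 0xC9 = 11001001 → 2-byte char #6 = C9 BD.
Offset 16: leading byte 0xF0 = 11110000 → 4-byte char #7 = F0 93 83 B0.
Offset 20: leading byte 0xF3 = 11110011 → 4-byte char #8 = F3 97 A8 BF.
Offset 24: leading byte 0xEC = 11101100 → 3-byte char #9 = EC 85 91.
Offset 27: leading byte 0xEC = 11101100 → 3-byte char #10 = EC 9B 95.
Leading byte 0xEC = 11101100 matches 1110xxxx → 3-byte sequence.
Byte 1: 0xEC = 11101100, payload 1100 (4 bits).
Byte 2: 0x9B = 10011011 (10xxxxxx ✓), payload 011011.
Byte 3: 0x95 = 10010101 (10xxxxxx ✓), payload 010101.
Concatenate: 1100011011010101 = 0xC6D5 (16 bits → U+C6D5).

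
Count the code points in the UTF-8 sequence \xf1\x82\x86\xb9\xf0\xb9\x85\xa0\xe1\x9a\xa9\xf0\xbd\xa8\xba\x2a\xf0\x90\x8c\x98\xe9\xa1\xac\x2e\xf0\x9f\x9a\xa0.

Byte at offset 0: 0xF1 = 11110001 → 4-byte char (#1). Advance 4.
Byte at offset 4: 0xF0 = 11110000 → 4-byte char (#2). Advance 4.
Byte at offset 8: 0xE1 = 11100001 → 3-byte char (#3). Advance 3.
Byte at offset 11: 0xF0 = 11110000 → 4-byte char (#4). Advance 4.
Byte at offset 15: 0x2A = 00101010 → 1-byte char (#5). Advance 1.
Byte at offset 16: 0xF0 = 11110000 → 4-byte char (#6). Advance 4.
Byte at offset 20: 0xE9 = 11101001 → 3-byte char (#7). Advance 3.
Byte at offset 23: 0x2E = 00101110 → 1-byte char (#8). Advance 1.
Byte at offset 24: 0xF0 = 11110000 → 4-byte char (#9). Advance 4.
Reached end at offset 28 after 9 code points.

9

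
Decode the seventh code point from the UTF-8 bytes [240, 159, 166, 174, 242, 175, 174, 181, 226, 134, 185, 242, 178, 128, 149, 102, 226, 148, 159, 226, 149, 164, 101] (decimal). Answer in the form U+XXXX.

Offset 0: leading byte 0xF0 = 11110000 → 4-byte char #1 = F0 9F A6 AE.
Offset 4: leading byte 0xF2 = 11110010 → 4-byte char #2 = F2 AF AE B5.
Offset 8: leading byte 0xE2 = 11100010 → 3-byte char #3 = E2 86 B9.
Offset 11: leading byte 0xF2 = 11110010 → 4-byte char #4 = F2 B2 80 95.
Offset 15: leading byte 0x66 = 01100110 → 1-byte char #5 = 66.
Offset 16: leading byte 0xE2 = 11100010 → 3-byte char #6 = E2 94 9F.
Offset 19: leading byte 0xE2 = 11100010 → 3-byte char #7 = E2 95 A4.
Leading byte 0xE2 = 11100010 matches 1110xxxx → 3-byte sequence.
Byte 1: 0xE2 = 11100010, payload 0010 (4 bits).
Byte 2: 0x95 = 10010101 (10xxxxxx ✓), payload 010101.
Byte 3: 0xA4 = 10100100 (10xxxxxx ✓), payload 100100.
Concatenate: 0010010101100100 = 0x2564 (16 bits → U+2564).

U+2564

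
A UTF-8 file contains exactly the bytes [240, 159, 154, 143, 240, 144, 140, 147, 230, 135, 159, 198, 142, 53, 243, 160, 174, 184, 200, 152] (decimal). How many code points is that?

7

Byte at offset 0: 0xF0 = 11110000 → 4-byte char (#1). Advance 4.
Byte at offset 4: 0xF0 = 11110000 → 4-byte char (#2). Advance 4.
Byte at offset 8: 0xE6 = 11100110 → 3-byte char (#3). Advance 3.
Byte at offset 11: 0xC6 = 11000110 → 2-byte char (#4). Advance 2.
Byte at offset 13: 0x35 = 00110101 → 1-byte char (#5). Advance 1.
Byte at offset 14: 0xF3 = 11110011 → 4-byte char (#6). Advance 4.
Byte at offset 18: 0xC8 = 11001000 → 2-byte char (#7). Advance 2.
Reached end at offset 20 after 7 code points.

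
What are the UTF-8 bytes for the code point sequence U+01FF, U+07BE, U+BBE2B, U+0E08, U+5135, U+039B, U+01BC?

C7 BF DE BE F2 BB B8 AB E0 B8 88 E5 84 B5 CE 9B C6 BC

U+01FF: 2-byte form → C7 BF.
U+07BE: 2-byte form → DE BE.
U+BBE2B: 4-byte form → F2 BB B8 AB.
U+0E08: 3-byte form → E0 B8 88.
U+5135: 3-byte form → E5 84 B5.
U+039B: 2-byte form → CE 9B.
U+01BC: 2-byte form → C6 BC.
Concatenated (18 bytes): C7 BF DE BE F2 BB B8 AB E0 B8 88 E5 84 B5 CE 9B C6 BC.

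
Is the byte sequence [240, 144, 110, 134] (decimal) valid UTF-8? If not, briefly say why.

invalid (non-continuation byte where continuation expected)

Leading byte 0xF0 = 11110000 → 4-byte form.
Byte 3 is 0x6E = 01101110, which is not 10xxxxxx — expected a continuation byte.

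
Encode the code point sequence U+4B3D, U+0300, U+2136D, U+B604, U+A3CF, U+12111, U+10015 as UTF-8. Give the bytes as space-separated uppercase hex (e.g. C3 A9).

E4 AC BD CC 80 F0 A1 8D AD EB 98 84 EA 8F 8F F0 92 84 91 F0 90 80 95

U+4B3D: 3-byte form → E4 AC BD.
U+0300: 2-byte form → CC 80.
U+2136D: 4-byte form → F0 A1 8D AD.
U+B604: 3-byte form → EB 98 84.
U+A3CF: 3-byte form → EA 8F 8F.
U+12111: 4-byte form → F0 92 84 91.
U+10015: 4-byte form → F0 90 80 95.
Concatenated (23 bytes): E4 AC BD CC 80 F0 A1 8D AD EB 98 84 EA 8F 8F F0 92 84 91 F0 90 80 95.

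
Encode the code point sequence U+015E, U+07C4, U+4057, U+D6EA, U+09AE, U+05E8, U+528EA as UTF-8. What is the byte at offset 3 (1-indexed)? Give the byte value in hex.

1-indexed offset 3 is 0-indexed offset 2.
U+015E → 2-byte form C5 9E at offsets 0–1.
U+07C4 → 2-byte form DF 84 at offsets 2–3.
Offset 2 falls in char 2's range; it's byte 1 of DF 84 = 0xDF.

0xDF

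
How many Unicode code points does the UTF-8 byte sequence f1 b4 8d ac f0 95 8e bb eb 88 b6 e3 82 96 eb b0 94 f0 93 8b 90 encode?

6

Byte at offset 0: 0xF1 = 11110001 → 4-byte char (#1). Advance 4.
Byte at offset 4: 0xF0 = 11110000 → 4-byte char (#2). Advance 4.
Byte at offset 8: 0xEB = 11101011 → 3-byte char (#3). Advance 3.
Byte at offset 11: 0xE3 = 11100011 → 3-byte char (#4). Advance 3.
Byte at offset 14: 0xEB = 11101011 → 3-byte char (#5). Advance 3.
Byte at offset 17: 0xF0 = 11110000 → 4-byte char (#6). Advance 4.
Reached end at offset 21 after 6 code points.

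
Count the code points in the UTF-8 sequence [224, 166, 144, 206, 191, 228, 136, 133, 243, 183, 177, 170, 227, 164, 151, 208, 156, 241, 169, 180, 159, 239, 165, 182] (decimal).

Byte at offset 0: 0xE0 = 11100000 → 3-byte char (#1). Advance 3.
Byte at offset 3: 0xCE = 11001110 → 2-byte char (#2). Advance 2.
Byte at offset 5: 0xE4 = 11100100 → 3-byte char (#3). Advance 3.
Byte at offset 8: 0xF3 = 11110011 → 4-byte char (#4). Advance 4.
Byte at offset 12: 0xE3 = 11100011 → 3-byte char (#5). Advance 3.
Byte at offset 15: 0xD0 = 11010000 → 2-byte char (#6). Advance 2.
Byte at offset 17: 0xF1 = 11110001 → 4-byte char (#7). Advance 4.
Byte at offset 21: 0xEF = 11101111 → 3-byte char (#8). Advance 3.
Reached end at offset 24 after 8 code points.

8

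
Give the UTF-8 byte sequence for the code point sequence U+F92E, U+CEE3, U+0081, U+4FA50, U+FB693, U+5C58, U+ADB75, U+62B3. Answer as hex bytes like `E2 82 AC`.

U+F92E: 3-byte form → EF A4 AE.
U+CEE3: 3-byte form → EC BB A3.
U+0081: 2-byte form → C2 81.
U+4FA50: 4-byte form → F1 8F A9 90.
U+FB693: 4-byte form → F3 BB 9A 93.
U+5C58: 3-byte form → E5 B1 98.
U+ADB75: 4-byte form → F2 AD AD B5.
U+62B3: 3-byte form → E6 8A B3.
Concatenated (26 bytes): EF A4 AE EC BB A3 C2 81 F1 8F A9 90 F3 BB 9A 93 E5 B1 98 F2 AD AD B5 E6 8A B3.

EF A4 AE EC BB A3 C2 81 F1 8F A9 90 F3 BB 9A 93 E5 B1 98 F2 AD AD B5 E6 8A B3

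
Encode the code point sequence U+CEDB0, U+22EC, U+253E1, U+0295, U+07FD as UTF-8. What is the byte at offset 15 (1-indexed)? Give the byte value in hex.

1-indexed offset 15 is 0-indexed offset 14.
U+CEDB0 → 4-byte form F3 8E B6 B0 at offsets 0–3.
U+22EC → 3-byte form E2 8B AC at offsets 4–6.
U+253E1 → 4-byte form F0 A5 8F A1 at offsets 7–10.
U+0295 → 2-byte form CA 95 at offsets 11–12.
U+07FD → 2-byte form DF BD at offsets 13–14.
Offset 14 falls in char 5's range; it's byte 2 of DF BD = 0xBD.

0xBD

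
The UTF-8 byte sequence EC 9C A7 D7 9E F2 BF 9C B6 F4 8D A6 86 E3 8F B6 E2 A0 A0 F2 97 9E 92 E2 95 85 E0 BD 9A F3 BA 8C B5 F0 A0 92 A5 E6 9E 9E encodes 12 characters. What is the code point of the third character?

U+BF736

Offset 0: leading byte 0xEC = 11101100 → 3-byte char #1 = EC 9C A7.
Offset 3: leading byte 0xD7 = 11010111 → 2-byte char #2 = D7 9E.
Offset 5: leading byte 0xF2 = 11110010 → 4-byte char #3 = F2 BF 9C B6.
Leading byte 0xF2 = 11110010 matches 11110xxx → 4-byte sequence.
Byte 1: 0xF2 = 11110010, payload 010 (3 bits).
Byte 2: 0xBF = 10111111 (10xxxxxx ✓), payload 111111.
Byte 3: 0x9C = 10011100 (10xxxxxx ✓), payload 011100.
Byte 4: 0xB6 = 10110110 (10xxxxxx ✓), payload 110110.
Concatenate: 010111111011100110110 = 0xBF736 (21 bits → U+BF736).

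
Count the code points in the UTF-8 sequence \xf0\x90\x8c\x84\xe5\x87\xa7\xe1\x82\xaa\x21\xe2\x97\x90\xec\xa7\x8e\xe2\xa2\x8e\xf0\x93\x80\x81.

8

Byte at offset 0: 0xF0 = 11110000 → 4-byte char (#1). Advance 4.
Byte at offset 4: 0xE5 = 11100101 → 3-byte char (#2). Advance 3.
Byte at offset 7: 0xE1 = 11100001 → 3-byte char (#3). Advance 3.
Byte at offset 10: 0x21 = 00100001 → 1-byte char (#4). Advance 1.
Byte at offset 11: 0xE2 = 11100010 → 3-byte char (#5). Advance 3.
Byte at offset 14: 0xEC = 11101100 → 3-byte char (#6). Advance 3.
Byte at offset 17: 0xE2 = 11100010 → 3-byte char (#7). Advance 3.
Byte at offset 20: 0xF0 = 11110000 → 4-byte char (#8). Advance 4.
Reached end at offset 24 after 8 code points.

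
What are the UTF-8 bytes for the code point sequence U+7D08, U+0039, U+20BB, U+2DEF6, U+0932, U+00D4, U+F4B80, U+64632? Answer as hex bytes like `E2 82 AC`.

E7 B4 88 39 E2 82 BB F0 AD BB B6 E0 A4 B2 C3 94 F3 B4 AE 80 F1 A4 98 B2

U+7D08: 3-byte form → E7 B4 88.
U+0039: 1-byte form → 39.
U+20BB: 3-byte form → E2 82 BB.
U+2DEF6: 4-byte form → F0 AD BB B6.
U+0932: 3-byte form → E0 A4 B2.
U+00D4: 2-byte form → C3 94.
U+F4B80: 4-byte form → F3 B4 AE 80.
U+64632: 4-byte form → F1 A4 98 B2.
Concatenated (24 bytes): E7 B4 88 39 E2 82 BB F0 AD BB B6 E0 A4 B2 C3 94 F3 B4 AE 80 F1 A4 98 B2.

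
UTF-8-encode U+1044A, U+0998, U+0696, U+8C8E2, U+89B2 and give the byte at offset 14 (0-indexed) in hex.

0xA6

U+1044A → 4-byte form F0 90 91 8A at offsets 0–3.
U+0998 → 3-byte form E0 A6 98 at offsets 4–6.
U+0696 → 2-byte form DA 96 at offsets 7–8.
U+8C8E2 → 4-byte form F2 8C A3 A2 at offsets 9–12.
U+89B2 → 3-byte form E8 A6 B2 at offsets 13–15.
Offset 14 falls in char 5's range; it's byte 2 of E8 A6 B2 = 0xA6.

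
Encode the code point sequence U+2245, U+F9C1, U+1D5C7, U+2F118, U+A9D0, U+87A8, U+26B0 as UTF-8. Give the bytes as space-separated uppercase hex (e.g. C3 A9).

E2 89 85 EF A7 81 F0 9D 97 87 F0 AF 84 98 EA A7 90 E8 9E A8 E2 9A B0

U+2245: 3-byte form → E2 89 85.
U+F9C1: 3-byte form → EF A7 81.
U+1D5C7: 4-byte form → F0 9D 97 87.
U+2F118: 4-byte form → F0 AF 84 98.
U+A9D0: 3-byte form → EA A7 90.
U+87A8: 3-byte form → E8 9E A8.
U+26B0: 3-byte form → E2 9A B0.
Concatenated (23 bytes): E2 89 85 EF A7 81 F0 9D 97 87 F0 AF 84 98 EA A7 90 E8 9E A8 E2 9A B0.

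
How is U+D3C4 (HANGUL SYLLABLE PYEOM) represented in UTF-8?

ED 8F 84

U+D3C4 = 0xD3C4 = 54212 decimal. In range U+0800–U+FFFF → 3-byte form: 1110xxxx 10xxxxxx 10xxxxxx.
Binary (16 bits): 1101001111000100.
Split 4+6+6: 1101 | 001111 | 000100.
Byte 1: 11101101 = 0xED.
Byte 2: 10001111 = 0x8F.
Byte 3: 10000100 = 0x84.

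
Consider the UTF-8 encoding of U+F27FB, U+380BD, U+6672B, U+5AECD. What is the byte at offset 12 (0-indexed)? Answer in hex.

0xF1

U+F27FB → 4-byte form F3 B2 9F BB at offsets 0–3.
U+380BD → 4-byte form F0 B8 82 BD at offsets 4–7.
U+6672B → 4-byte form F1 A6 9C AB at offsets 8–11.
U+5AECD → 4-byte form F1 9A BB 8D at offsets 12–15.
Offset 12 falls in char 4's range; it's byte 1 of F1 9A BB 8D = 0xF1.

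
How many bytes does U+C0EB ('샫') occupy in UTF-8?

U+C0EB = 0xC0EB. UTF-8 uses 1 byte below 0x80, 2 below 0x800, 3 below 0x10000, 4 up to 0x10FFFF. 0xC0EB is in U+0800–U+FFFF → 3 bytes.

3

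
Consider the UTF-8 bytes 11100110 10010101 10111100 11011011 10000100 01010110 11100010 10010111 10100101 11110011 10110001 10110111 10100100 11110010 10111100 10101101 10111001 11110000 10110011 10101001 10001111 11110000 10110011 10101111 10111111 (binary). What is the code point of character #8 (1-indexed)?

U+33BFF

Offset 0: leading byte 0xE6 = 11100110 → 3-byte char #1 = E6 95 BC.
Offset 3: leading byte 0xDB = 11011011 → 2-byte char #2 = DB 84.
Offset 5: leading byte 0x56 = 01010110 → 1-byte char #3 = 56.
Offset 6: leading byte 0xE2 = 11100010 → 3-byte char #4 = E2 97 A5.
Offset 9: leading byte 0xF3 = 11110011 → 4-byte char #5 = F3 B1 B7 A4.
Offset 13: leading byte 0xF2 = 11110010 → 4-byte char #6 = F2 BC AD B9.
Offset 17: leading byte 0xF0 = 11110000 → 4-byte char #7 = F0 B3 A9 8F.
Offset 21: leading byte 0xF0 = 11110000 → 4-byte char #8 = F0 B3 AF BF.
Leading byte 0xF0 = 11110000 matches 11110xxx → 4-byte sequence.
Byte 1: 0xF0 = 11110000, payload 000 (3 bits).
Byte 2: 0xB3 = 10110011 (10xxxxxx ✓), payload 110011.
Byte 3: 0xAF = 10101111 (10xxxxxx ✓), payload 101111.
Byte 4: 0xBF = 10111111 (10xxxxxx ✓), payload 111111.
Concatenate: 000110011101111111111 = 0x33BFF (21 bits → U+33BFF).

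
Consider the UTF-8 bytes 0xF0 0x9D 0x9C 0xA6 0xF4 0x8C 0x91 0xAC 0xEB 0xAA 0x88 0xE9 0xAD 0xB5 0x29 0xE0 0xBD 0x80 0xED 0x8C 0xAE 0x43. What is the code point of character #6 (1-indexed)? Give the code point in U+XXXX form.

U+0F40

Offset 0: leading byte 0xF0 = 11110000 → 4-byte char #1 = F0 9D 9C A6.
Offset 4: leading byte 0xF4 = 11110100 → 4-byte char #2 = F4 8C 91 AC.
Offset 8: leading byte 0xEB = 11101011 → 3-byte char #3 = EB AA 88.
Offset 11: leading byte 0xE9 = 11101001 → 3-byte char #4 = E9 AD B5.
Offset 14: leading byte 0x29 = 00101001 → 1-byte char #5 = 29.
Offset 15: leading byte 0xE0 = 11100000 → 3-byte char #6 = E0 BD 80.
Leading byte 0xE0 = 11100000 matches 1110xxxx → 3-byte sequence.
Byte 1: 0xE0 = 11100000, payload 0000 (4 bits).
Byte 2: 0xBD = 10111101 (10xxxxxx ✓), payload 111101.
Byte 3: 0x80 = 10000000 (10xxxxxx ✓), payload 000000.
Concatenate: 0000111101000000 = 0xF40 (16 bits → U+0F40).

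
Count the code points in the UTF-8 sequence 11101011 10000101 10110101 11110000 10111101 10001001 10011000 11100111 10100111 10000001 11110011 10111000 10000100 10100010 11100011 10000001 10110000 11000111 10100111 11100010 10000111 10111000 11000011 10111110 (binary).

8

Byte at offset 0: 0xEB = 11101011 → 3-byte char (#1). Advance 3.
Byte at offset 3: 0xF0 = 11110000 → 4-byte char (#2). Advance 4.
Byte at offset 7: 0xE7 = 11100111 → 3-byte char (#3). Advance 3.
Byte at offset 10: 0xF3 = 11110011 → 4-byte char (#4). Advance 4.
Byte at offset 14: 0xE3 = 11100011 → 3-byte char (#5). Advance 3.
Byte at offset 17: 0xC7 = 11000111 → 2-byte char (#6). Advance 2.
Byte at offset 19: 0xE2 = 11100010 → 3-byte char (#7). Advance 3.
Byte at offset 22: 0xC3 = 11000011 → 2-byte char (#8). Advance 2.
Reached end at offset 24 after 8 code points.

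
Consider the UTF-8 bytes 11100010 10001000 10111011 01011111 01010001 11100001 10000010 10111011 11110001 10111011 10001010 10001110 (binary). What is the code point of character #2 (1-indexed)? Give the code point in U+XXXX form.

Offset 0: leading byte 0xE2 = 11100010 → 3-byte char #1 = E2 88 BB.
Offset 3: leading byte 0x5F = 01011111 → 1-byte char #2 = 5F.
Leading byte 0x5F = 01011111 matches 0xxxxxxx → 1-byte sequence.
Byte 1: 0x5F = 01011111, payload 1011111 (7 bits).
Concatenate: 1011111 = 0x5F (7 bits → U+005F).

U+005F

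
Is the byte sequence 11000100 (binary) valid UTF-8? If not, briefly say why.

Leading byte 0xC4 = 11000100 → 2-byte form, but only 1 byte is present.

invalid (sequence truncated)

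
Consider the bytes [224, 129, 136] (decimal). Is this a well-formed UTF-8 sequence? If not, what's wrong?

invalid (overlong encoding)

Leading byte 0xE0 = 11100000 → 3-byte form.
Continuation bytes all match 10xxxxxx. Payload decodes to 0x48.
But 0x48 < 0x800, the minimum for a 3-byte sequence — this is an overlong encoding.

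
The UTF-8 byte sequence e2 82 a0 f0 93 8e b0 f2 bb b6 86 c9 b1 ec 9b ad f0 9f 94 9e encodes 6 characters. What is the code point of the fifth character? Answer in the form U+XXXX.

U+C6ED

Offset 0: leading byte 0xE2 = 11100010 → 3-byte char #1 = E2 82 A0.
Offset 3: leading byte 0xF0 = 11110000 → 4-byte char #2 = F0 93 8E B0.
Offset 7: leading byte 0xF2 = 11110010 → 4-byte char #3 = F2 BB B6 86.
Offset 11: leading byte 0xC9 = 11001001 → 2-byte char #4 = C9 B1.
Offset 13: leading byte 0xEC = 11101100 → 3-byte char #5 = EC 9B AD.
Leading byte 0xEC = 11101100 matches 1110xxxx → 3-byte sequence.
Byte 1: 0xEC = 11101100, payload 1100 (4 bits).
Byte 2: 0x9B = 10011011 (10xxxxxx ✓), payload 011011.
Byte 3: 0xAD = 10101101 (10xxxxxx ✓), payload 101101.
Concatenate: 1100011011101101 = 0xC6ED (16 bits → U+C6ED).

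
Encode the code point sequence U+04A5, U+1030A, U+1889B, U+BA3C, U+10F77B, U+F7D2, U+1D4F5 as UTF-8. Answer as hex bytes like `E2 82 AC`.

D2 A5 F0 90 8C 8A F0 98 A2 9B EB A8 BC F4 8F 9D BB EF 9F 92 F0 9D 93 B5

U+04A5: 2-byte form → D2 A5.
U+1030A: 4-byte form → F0 90 8C 8A.
U+1889B: 4-byte form → F0 98 A2 9B.
U+BA3C: 3-byte form → EB A8 BC.
U+10F77B: 4-byte form → F4 8F 9D BB.
U+F7D2: 3-byte form → EF 9F 92.
U+1D4F5: 4-byte form → F0 9D 93 B5.
Concatenated (24 bytes): D2 A5 F0 90 8C 8A F0 98 A2 9B EB A8 BC F4 8F 9D BB EF 9F 92 F0 9D 93 B5.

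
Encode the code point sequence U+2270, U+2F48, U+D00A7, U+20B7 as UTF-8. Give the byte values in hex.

U+2270: 3-byte form → E2 89 B0.
U+2F48: 3-byte form → E2 BD 88.
U+D00A7: 4-byte form → F3 90 82 A7.
U+20B7: 3-byte form → E2 82 B7.
Concatenated (13 bytes): E2 89 B0 E2 BD 88 F3 90 82 A7 E2 82 B7.

E2 89 B0 E2 BD 88 F3 90 82 A7 E2 82 B7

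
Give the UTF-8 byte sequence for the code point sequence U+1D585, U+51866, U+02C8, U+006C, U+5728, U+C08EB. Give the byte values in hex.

U+1D585: 4-byte form → F0 9D 96 85.
U+51866: 4-byte form → F1 91 A1 A6.
U+02C8: 2-byte form → CB 88.
U+006C: 1-byte form → 6C.
U+5728: 3-byte form → E5 9C A8.
U+C08EB: 4-byte form → F3 80 A3 AB.
Concatenated (18 bytes): F0 9D 96 85 F1 91 A1 A6 CB 88 6C E5 9C A8 F3 80 A3 AB.

F0 9D 96 85 F1 91 A1 A6 CB 88 6C E5 9C A8 F3 80 A3 AB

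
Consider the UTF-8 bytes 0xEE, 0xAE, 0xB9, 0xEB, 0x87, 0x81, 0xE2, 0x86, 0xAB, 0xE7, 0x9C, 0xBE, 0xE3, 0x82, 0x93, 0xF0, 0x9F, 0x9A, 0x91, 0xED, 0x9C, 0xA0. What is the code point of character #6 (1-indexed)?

Offset 0: leading byte 0xEE = 11101110 → 3-byte char #1 = EE AE B9.
Offset 3: leading byte 0xEB = 11101011 → 3-byte char #2 = EB 87 81.
Offset 6: leading byte 0xE2 = 11100010 → 3-byte char #3 = E2 86 AB.
Offset 9: leading byte 0xE7 = 11100111 → 3-byte char #4 = E7 9C BE.
Offset 12: leading byte 0xE3 = 11100011 → 3-byte char #5 = E3 82 93.
Offset 15: leading byte 0xF0 = 11110000 → 4-byte char #6 = F0 9F 9A 91.
Leading byte 0xF0 = 11110000 matches 11110xxx → 4-byte sequence.
Byte 1: 0xF0 = 11110000, payload 000 (3 bits).
Byte 2: 0x9F = 10011111 (10xxxxxx ✓), payload 011111.
Byte 3: 0x9A = 10011010 (10xxxxxx ✓), payload 011010.
Byte 4: 0x91 = 10010001 (10xxxxxx ✓), payload 010001.
Concatenate: 000011111011010010001 = 0x1F691 (21 bits → U+1F691).

U+1F691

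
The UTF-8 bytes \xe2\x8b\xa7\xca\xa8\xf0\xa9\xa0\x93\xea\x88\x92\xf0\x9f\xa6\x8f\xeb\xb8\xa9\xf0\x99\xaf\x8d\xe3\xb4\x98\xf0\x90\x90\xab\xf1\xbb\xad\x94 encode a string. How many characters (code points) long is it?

10

Byte at offset 0: 0xE2 = 11100010 → 3-byte char (#1). Advance 3.
Byte at offset 3: 0xCA = 11001010 → 2-byte char (#2). Advance 2.
Byte at offset 5: 0xF0 = 11110000 → 4-byte char (#3). Advance 4.
Byte at offset 9: 0xEA = 11101010 → 3-byte char (#4). Advance 3.
Byte at offset 12: 0xF0 = 11110000 → 4-byte char (#5). Advance 4.
Byte at offset 16: 0xEB = 11101011 → 3-byte char (#6). Advance 3.
Byte at offset 19: 0xF0 = 11110000 → 4-byte char (#7). Advance 4.
Byte at offset 23: 0xE3 = 11100011 → 3-byte char (#8). Advance 3.
Byte at offset 26: 0xF0 = 11110000 → 4-byte char (#9). Advance 4.
Byte at offset 30: 0xF1 = 11110001 → 4-byte char (#10). Advance 4.
Reached end at offset 34 after 10 code points.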